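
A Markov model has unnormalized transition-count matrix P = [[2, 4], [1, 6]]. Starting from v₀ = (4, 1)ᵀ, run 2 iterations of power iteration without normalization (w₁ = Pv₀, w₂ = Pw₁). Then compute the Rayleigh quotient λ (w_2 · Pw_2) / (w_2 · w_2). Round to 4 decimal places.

w1 = Pv₀ = (2·4 + 4·1; 1·4 + 6·1) = (12, 10)
w2 = Pw1 = (2·12 + 4·10; 1·12 + 6·10) = (64, 72)
Pw2 = (416, 496)
w2·Pw2 = 64·416 + 72·496 = 62336; w2·w2 = 64·64 + 72·72 = 9280
λ ≈ 62336/9280 = 6.7172

λ ≈ 6.7172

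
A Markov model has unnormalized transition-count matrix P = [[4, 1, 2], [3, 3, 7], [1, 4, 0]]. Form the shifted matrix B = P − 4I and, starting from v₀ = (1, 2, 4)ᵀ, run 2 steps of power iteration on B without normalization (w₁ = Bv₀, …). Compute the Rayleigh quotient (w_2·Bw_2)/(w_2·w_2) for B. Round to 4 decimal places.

μ ≈ -6.6462

B = P − 4I has rows (0, 1, 2); (3, -1, 7); (1, 4, -4)
w1 = Bv₀ = (10, 29, -7)
w2 = Bw1 = (15, -48, 154)
Bw2 = (260, 1171, -793)
w2·Bw2 = -174430; w2·w2 = 26245; μ ≈ -174430/26245 = -6.6462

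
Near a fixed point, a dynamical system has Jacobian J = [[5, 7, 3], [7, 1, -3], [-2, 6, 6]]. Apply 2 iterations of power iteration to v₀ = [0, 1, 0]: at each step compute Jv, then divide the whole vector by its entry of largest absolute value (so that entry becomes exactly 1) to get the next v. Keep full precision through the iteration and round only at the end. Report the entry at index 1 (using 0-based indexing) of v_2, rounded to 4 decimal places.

0.5333

Jv0 = (7.00000, 1.00000, 6.00000); divide by 7.00000 → v1 = (1.00000, 0.14286, 0.85714)
Jv1 = (8.57143, 4.57143, 4.00000); divide by 8.57143 → v2 = (1.00000, 0.53333, 0.46667)
Requested entry of v2: 32/60 = 0.5333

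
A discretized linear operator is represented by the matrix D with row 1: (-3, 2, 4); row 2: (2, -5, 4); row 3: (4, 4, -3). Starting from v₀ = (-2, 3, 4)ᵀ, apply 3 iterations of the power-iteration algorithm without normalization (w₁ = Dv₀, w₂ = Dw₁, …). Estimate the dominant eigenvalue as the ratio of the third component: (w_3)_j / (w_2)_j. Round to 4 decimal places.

w1 = Dv₀ = (28, -3, -8)
w2 = Dw1 = (-122, 39, 124)
w3 = Dw2 = (940, 57, -704)
Ratio at component: -704 / 124 = -5.6774

λ ≈ -5.6774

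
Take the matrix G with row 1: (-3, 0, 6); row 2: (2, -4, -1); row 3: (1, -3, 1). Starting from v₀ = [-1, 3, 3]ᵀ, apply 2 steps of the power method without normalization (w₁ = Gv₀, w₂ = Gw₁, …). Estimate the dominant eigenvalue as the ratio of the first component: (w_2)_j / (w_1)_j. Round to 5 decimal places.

-5.00000

w1 = Gv₀ = (21, -17, -7)
w2 = Gw1 = (-105, 117, 65)
Ratio at component: -105 / 21 = -5.00000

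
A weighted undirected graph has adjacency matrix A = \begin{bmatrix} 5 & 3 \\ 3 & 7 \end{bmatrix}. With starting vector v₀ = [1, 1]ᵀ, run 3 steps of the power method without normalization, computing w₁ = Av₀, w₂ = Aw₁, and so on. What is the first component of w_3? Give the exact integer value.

w1 = Av₀ = (5·1 + 3·1; 3·1 + 7·1) = (8, 10)
w2 = Aw1 = (5·8 + 3·10; 3·8 + 7·10) = (70, 94)
w3 = Aw2 = (632, 868)
The requested component of w3 is 632.

632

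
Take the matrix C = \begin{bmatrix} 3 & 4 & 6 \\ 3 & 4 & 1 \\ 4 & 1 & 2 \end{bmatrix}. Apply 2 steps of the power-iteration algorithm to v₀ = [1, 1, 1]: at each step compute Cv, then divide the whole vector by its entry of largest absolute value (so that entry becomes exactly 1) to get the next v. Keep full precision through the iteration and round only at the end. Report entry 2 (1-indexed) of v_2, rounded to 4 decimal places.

Cv0 = (13.00000, 8.00000, 7.00000); divide by 13.00000 → v1 = (1.00000, 0.61538, 0.53846)
Cv1 = (8.69231, 6.00000, 5.69231); divide by 8.69231 → v2 = (1.00000, 0.69027, 0.65487)
Requested entry of v2: 78/113 = 0.6903

0.6903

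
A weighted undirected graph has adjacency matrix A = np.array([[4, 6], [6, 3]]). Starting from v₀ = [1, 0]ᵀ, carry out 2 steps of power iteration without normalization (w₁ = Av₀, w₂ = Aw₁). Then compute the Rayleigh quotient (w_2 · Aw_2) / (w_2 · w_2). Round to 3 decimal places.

9.471

w1 = Av₀ = (4, 6)
w2 = Aw1 = (52, 42)
Aw2 = (460, 438)
w2·Aw2 = 52·460 + 42·438 = 42316; w2·w2 = 52·52 + 42·42 = 4468
λ ≈ 42316/4468 = 9.471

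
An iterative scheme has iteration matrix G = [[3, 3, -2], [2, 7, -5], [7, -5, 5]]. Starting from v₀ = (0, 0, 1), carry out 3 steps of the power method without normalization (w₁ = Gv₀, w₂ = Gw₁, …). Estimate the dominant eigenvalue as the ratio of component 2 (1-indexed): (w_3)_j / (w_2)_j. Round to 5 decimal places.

λ ≈ 10.78125

w1 = Gv₀ = (3·0 + 3·0 + (-2)·1; 2·0 + 7·0 + (-5)·1; 7·0 + (-5)·0 + 5·1) = (-2, -5, 5)
w2 = Gw1 = (3·(-2) + 3·(-5) + (-2)·5; 2·(-2) + 7·(-5) + (-5)·5; 7·(-2) + (-5)·(-5) + 5·5) = (-31, -64, 36)
w3 = Gw2 = (-357, -690, 283)
Ratio at component: -690 / -64 = 10.78125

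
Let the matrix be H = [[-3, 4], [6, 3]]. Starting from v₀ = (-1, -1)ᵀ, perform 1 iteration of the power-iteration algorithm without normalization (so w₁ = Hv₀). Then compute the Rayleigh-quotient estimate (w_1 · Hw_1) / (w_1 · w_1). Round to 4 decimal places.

4.0244

w1 = Hv₀ = (-1, -9)
Hw1 = (-33, -33)
w1·Hw1 = (-1)·(-33) + (-9)·(-33) = 330; w1·w1 = (-1)·(-1) + (-9)·(-9) = 82
λ ≈ 330/82 = 4.0244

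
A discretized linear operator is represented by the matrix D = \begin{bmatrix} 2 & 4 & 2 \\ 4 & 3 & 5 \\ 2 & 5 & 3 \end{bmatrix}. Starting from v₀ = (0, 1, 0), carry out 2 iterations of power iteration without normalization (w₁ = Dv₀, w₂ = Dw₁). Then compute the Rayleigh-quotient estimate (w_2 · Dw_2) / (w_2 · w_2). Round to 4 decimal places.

w1 = Dv₀ = (2·0 + 4·1 + 2·0; 4·0 + 3·1 + 5·0; 2·0 + 5·1 + 3·0) = (4, 3, 5)
w2 = Dw1 = (2·4 + 4·3 + 2·5; 4·4 + 3·3 + 5·5; 2·4 + 5·3 + 3·5) = (30, 50, 38)
Dw2 = (336, 460, 424)
w2·Dw2 = 30·336 + 50·460 + 38·424 = 49192; w2·w2 = 30·30 + 50·50 + 38·38 = 4844
λ ≈ 49192/4844 = 10.1552

10.1552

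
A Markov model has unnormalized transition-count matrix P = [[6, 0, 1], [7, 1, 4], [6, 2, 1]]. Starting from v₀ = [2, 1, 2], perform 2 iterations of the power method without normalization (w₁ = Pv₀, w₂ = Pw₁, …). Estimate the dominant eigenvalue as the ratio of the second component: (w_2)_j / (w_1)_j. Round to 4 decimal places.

8.0435

w1 = Pv₀ = (6·2 + 0·1 + 1·2; 7·2 + 1·1 + 4·2; 6·2 + 2·1 + 1·2) = (14, 23, 16)
w2 = Pw1 = (6·14 + 0·23 + 1·16; 7·14 + 1·23 + 4·16; 6·14 + 2·23 + 1·16) = (100, 185, 146)
Ratio at component: 185 / 23 = 8.0435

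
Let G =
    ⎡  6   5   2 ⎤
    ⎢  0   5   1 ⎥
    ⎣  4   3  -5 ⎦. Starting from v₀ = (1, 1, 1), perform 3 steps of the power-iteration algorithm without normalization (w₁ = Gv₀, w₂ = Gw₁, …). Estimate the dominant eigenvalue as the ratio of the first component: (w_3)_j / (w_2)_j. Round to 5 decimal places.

λ ≈ 8.50000

w1 = Gv₀ = (13, 6, 2)
w2 = Gw1 = (112, 32, 60)
w3 = Gw2 = (952, 220, 244)
Ratio at component: 952 / 112 = 8.50000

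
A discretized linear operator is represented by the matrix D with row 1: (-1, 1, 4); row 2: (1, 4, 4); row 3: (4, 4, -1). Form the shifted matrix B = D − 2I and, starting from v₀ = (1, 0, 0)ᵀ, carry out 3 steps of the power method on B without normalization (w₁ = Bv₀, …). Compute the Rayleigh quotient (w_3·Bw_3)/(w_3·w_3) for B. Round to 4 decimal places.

B = D − 2I has rows (-3, 1, 4); (1, 2, 4); (4, 4, -3)
w1 = Bv₀ = ((-3)·1 + 1·0 + 4·0; 1·1 + 2·0 + 4·0; 4·1 + 4·0 + (-3)·0) = (-3, 1, 4)
w2 = Bw1 = ((-3)·(-3) + 1·1 + 4·4; 1·(-3) + 2·1 + 4·4; 4·(-3) + 4·1 + (-3)·4) = (26, 15, -20)
w3 = Bw2 = (-143, -24, 224)
Bw3 = (1301, 705, -1340)
w3·Bw3 = -503123; w3·w3 = 71201; μ ≈ -503123/71201 = -7.0662

μ ≈ -7.0662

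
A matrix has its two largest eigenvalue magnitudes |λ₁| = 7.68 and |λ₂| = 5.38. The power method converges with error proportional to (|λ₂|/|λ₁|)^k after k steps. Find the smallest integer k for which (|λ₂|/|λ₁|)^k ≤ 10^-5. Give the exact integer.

33

|λ₂/λ₁| = 5.38/7.68 = 0.70052
Need k ≥ ln(10^-5) / ln(0.70052) = -11.5129 / -0.3559 ≈ 32.346
Smallest integer k satisfying the bound: 33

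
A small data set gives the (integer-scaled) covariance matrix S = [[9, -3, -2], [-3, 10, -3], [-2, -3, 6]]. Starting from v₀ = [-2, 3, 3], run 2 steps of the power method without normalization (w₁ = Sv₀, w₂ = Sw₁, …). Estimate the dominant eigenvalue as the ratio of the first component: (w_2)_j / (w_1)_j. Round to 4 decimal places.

w1 = Sv₀ = (-33, 27, 13)
w2 = Sw1 = (-404, 330, 63)
Ratio at component: -404 / -33 = 12.2424

λ ≈ 12.2424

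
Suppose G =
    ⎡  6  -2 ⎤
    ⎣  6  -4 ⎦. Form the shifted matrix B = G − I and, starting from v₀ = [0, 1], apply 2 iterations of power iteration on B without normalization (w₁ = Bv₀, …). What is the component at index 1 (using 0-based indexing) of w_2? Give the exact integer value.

13

B = G − I has rows (5, -2); (6, -5)
w1 = Bv₀ = (-2, -5)
w2 = Bw1 = (0, 13)
Requested component of w2: 13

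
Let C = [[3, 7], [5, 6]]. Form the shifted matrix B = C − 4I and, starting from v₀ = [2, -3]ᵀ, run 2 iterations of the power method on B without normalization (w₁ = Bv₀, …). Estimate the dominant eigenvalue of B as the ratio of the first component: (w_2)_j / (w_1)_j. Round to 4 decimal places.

B = C − 4I has rows (-1, 7); (5, 2)
w1 = Bv₀ = (-23, 4)
w2 = Bw1 = (51, -107)
Ratio: 51/-23 = -2.2174

-2.2174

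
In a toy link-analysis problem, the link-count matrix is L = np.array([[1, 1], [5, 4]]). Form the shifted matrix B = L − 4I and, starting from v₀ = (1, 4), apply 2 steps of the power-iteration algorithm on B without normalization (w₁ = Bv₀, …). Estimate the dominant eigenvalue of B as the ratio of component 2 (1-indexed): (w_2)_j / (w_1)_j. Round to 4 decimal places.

μ ≈ 1.0000

B = L − 4I has rows (-3, 1); (5, 0)
w1 = Bv₀ = ((-3)·1 + 1·4; 5·1 + 0·4) = (1, 5)
w2 = Bw1 = ((-3)·1 + 1·5; 5·1 + 0·5) = (2, 5)
Ratio: 5/5 = 1.0000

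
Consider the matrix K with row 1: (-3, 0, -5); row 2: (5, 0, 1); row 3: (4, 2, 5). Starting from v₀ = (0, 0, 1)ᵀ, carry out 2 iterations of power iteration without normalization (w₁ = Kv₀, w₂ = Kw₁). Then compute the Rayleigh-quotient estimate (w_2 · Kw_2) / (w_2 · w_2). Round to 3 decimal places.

w1 = Kv₀ = (-5, 1, 5)
w2 = Kw1 = (-10, -20, 7)
Kw2 = (-5, -43, -45)
w2·Kw2 = (-10)·(-5) + (-20)·(-43) + 7·(-45) = 595; w2·w2 = (-10)·(-10) + (-20)·(-20) + 7·7 = 549
λ ≈ 595/549 = 1.084

λ ≈ 1.084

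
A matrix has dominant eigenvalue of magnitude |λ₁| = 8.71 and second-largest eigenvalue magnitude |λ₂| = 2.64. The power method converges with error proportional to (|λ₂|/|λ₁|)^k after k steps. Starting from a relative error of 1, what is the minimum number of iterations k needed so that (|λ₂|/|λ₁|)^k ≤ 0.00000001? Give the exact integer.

|λ₂/λ₁| = 2.64/8.71 = 0.30310
Need k ≥ ln(0.00000001) / ln(0.30310) = -18.4207 / -1.1937 ≈ 15.432
Smallest integer k satisfying the bound: 16

16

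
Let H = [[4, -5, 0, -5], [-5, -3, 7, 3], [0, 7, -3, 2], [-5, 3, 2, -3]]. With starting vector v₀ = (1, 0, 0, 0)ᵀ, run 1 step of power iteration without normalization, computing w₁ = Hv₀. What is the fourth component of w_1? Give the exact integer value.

-5

w1 = Hv₀ = (4·1 + (-5)·0 + 0·0 + (-5)·0; (-5)·1 + (-3)·0 + 7·0 + 3·0; 0·1 + 7·0 + (-3)·0 + 2·0; (-5)·1 + 3·0 + 2·0 + (-3)·0) = (4, -5, 0, -5)
The requested component of w1 is -5.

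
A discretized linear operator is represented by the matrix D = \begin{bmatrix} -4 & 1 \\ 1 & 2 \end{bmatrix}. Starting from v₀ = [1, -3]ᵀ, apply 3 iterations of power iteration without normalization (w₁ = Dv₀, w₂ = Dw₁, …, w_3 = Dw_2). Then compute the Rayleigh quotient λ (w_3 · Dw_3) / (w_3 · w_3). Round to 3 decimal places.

w1 = Dv₀ = (-7, -5)
w2 = Dw1 = (23, -17)
w3 = Dw2 = (-109, -11)
Dw3 = (425, -131)
w3·Dw3 = (-109)·425 + (-11)·(-131) = -44884; w3·w3 = (-109)·(-109) + (-11)·(-11) = 12002
λ ≈ -44884/12002 = -3.740

-3.740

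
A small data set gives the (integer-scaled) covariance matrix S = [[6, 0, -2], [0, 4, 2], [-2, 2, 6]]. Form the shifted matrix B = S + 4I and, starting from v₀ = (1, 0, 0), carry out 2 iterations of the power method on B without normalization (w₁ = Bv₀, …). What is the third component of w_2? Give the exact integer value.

-40

B = S + 4I has rows (10, 0, -2); (0, 8, 2); (-2, 2, 10)
w1 = Bv₀ = (10, 0, -2)
w2 = Bw1 = (104, -4, -40)
Requested component of w2: -40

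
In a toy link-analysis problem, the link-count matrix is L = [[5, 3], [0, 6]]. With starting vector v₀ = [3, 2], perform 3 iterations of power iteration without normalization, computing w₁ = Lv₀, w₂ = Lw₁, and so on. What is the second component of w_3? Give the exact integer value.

432

w1 = Lv₀ = (5·3 + 3·2; 0·3 + 6·2) = (21, 12)
w2 = Lw1 = (5·21 + 3·12; 0·21 + 6·12) = (141, 72)
w3 = Lw2 = (921, 432)
The requested component of w3 is 432.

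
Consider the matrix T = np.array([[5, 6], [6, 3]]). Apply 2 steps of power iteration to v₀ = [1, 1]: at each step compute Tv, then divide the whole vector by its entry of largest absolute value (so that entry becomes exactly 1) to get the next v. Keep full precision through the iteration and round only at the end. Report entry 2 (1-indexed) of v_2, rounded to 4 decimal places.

0.8532

Tv0 = (11.00000, 9.00000); divide by 11.00000 → v1 = (1.00000, 0.81818)
Tv1 = (9.90909, 8.45455); divide by 9.90909 → v2 = (1.00000, 0.85321)
Requested entry of v2: 93/109 = 0.8532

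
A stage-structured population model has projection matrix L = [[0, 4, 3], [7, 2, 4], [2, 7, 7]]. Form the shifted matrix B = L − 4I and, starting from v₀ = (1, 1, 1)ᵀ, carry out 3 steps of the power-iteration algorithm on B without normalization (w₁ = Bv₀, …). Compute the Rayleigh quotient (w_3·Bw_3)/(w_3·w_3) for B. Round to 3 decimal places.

8.226

B = L − 4I has rows (-4, 4, 3); (7, -2, 4); (2, 7, 3)
w1 = Bv₀ = ((-4)·1 + 4·1 + 3·1; 7·1 + (-2)·1 + 4·1; 2·1 + 7·1 + 3·1) = (3, 9, 12)
w2 = Bw1 = ((-4)·3 + 4·9 + 3·12; 7·3 + (-2)·9 + 4·12; 2·3 + 7·9 + 3·12) = (60, 51, 105)
w3 = Bw2 = (279, 738, 792)
Bw3 = (4212, 3645, 8100)
w3·Bw3 = 10280358; w3·w3 = 1249749; μ ≈ 10280358/1249749 = 8.226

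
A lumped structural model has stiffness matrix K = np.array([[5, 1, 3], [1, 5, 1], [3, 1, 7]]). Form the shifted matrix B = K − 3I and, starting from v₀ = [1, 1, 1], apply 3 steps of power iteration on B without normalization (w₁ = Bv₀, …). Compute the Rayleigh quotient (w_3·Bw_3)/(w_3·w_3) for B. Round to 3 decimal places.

B = K − 3I has rows (2, 1, 3); (1, 2, 1); (3, 1, 4)
w1 = Bv₀ = (2·1 + 1·1 + 3·1; 1·1 + 2·1 + 1·1; 3·1 + 1·1 + 4·1) = (6, 4, 8)
w2 = Bw1 = (2·6 + 1·4 + 3·8; 1·6 + 2·4 + 1·8; 3·6 + 1·4 + 4·8) = (40, 22, 54)
w3 = Bw2 = (264, 138, 358)
Bw3 = (1740, 898, 2362)
w3·Bw3 = 1428880; w3·w3 = 216904; μ ≈ 1428880/216904 = 6.588

μ ≈ 6.588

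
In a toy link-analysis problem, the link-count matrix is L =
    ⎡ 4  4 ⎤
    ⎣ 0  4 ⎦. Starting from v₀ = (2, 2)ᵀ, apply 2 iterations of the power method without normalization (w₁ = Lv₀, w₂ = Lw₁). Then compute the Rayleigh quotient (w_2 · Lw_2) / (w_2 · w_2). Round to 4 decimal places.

λ ≈ 5.2000

w1 = Lv₀ = (4·2 + 4·2; 0·2 + 4·2) = (16, 8)
w2 = Lw1 = (4·16 + 4·8; 0·16 + 4·8) = (96, 32)
Lw2 = (512, 128)
w2·Lw2 = 96·512 + 32·128 = 53248; w2·w2 = 96·96 + 32·32 = 10240
λ ≈ 53248/10240 = 5.2000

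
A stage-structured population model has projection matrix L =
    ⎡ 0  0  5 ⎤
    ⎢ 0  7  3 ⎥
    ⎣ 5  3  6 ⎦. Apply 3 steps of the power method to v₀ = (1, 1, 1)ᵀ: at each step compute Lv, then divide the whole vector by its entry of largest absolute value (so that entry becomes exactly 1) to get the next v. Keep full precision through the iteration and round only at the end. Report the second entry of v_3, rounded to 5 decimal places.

0.79013

Lv0 = (5.000000, 10.000000, 14.000000); divide by 14.000000 → v1 = (0.357143, 0.714286, 1.000000)
Lv1 = (5.000000, 8.000000, 9.928571); divide by 9.928571 → v2 = (0.503597, 0.805755, 1.000000)
Lv2 = (5.000000, 8.640288, 10.935252); divide by 10.935252 → v3 = (0.457237, 0.790132, 1.000000)
Requested entry of v3: 1201/1520 = 0.79013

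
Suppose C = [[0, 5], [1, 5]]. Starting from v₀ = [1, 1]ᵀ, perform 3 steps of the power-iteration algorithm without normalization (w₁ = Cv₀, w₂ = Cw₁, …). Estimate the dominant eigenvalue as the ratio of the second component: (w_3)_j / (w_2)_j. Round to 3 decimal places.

5.857

w1 = Cv₀ = (0·1 + 5·1; 1·1 + 5·1) = (5, 6)
w2 = Cw1 = (0·5 + 5·6; 1·5 + 5·6) = (30, 35)
w3 = Cw2 = (175, 205)
Ratio at component: 205 / 35 = 5.857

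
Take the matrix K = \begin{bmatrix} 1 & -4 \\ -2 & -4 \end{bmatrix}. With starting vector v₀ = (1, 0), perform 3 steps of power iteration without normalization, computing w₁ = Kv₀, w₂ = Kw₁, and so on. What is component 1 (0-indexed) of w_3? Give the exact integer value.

w1 = Kv₀ = (1·1 + (-4)·0; (-2)·1 + (-4)·0) = (1, -2)
w2 = Kw1 = (1·1 + (-4)·(-2); (-2)·1 + (-4)·(-2)) = (9, 6)
w3 = Kw2 = (-15, -42)
The requested component of w3 is -42.

-42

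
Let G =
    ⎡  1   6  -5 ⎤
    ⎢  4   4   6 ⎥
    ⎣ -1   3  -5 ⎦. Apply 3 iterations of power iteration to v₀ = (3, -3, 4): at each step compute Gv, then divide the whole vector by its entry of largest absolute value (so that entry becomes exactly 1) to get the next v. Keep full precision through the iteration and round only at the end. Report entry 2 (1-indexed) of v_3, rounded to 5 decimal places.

Gv0 = (-35.000000, 24.000000, -32.000000); divide by -35.000000 → v1 = (1.000000, -0.685714, 0.914286)
Gv1 = (-7.685714, 6.742857, -7.628571); divide by -7.685714 → v2 = (1.000000, -0.877323, 0.992565)
Gv2 = (-9.226766, 6.446097, -8.594796); divide by -9.226766 → v3 = (1.000000, -0.698630, 0.931507)
Requested entry of v3: 1734/-2482 = -0.69863

-0.69863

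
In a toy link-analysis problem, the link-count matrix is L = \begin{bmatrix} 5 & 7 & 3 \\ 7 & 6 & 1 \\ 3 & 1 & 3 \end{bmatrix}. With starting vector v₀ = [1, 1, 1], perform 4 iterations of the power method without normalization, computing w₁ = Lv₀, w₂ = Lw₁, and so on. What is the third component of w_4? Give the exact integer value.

w1 = Lv₀ = (5·1 + 7·1 + 3·1; 7·1 + 6·1 + 1·1; 3·1 + 1·1 + 3·1) = (15, 14, 7)
w2 = Lw1 = (5·15 + 7·14 + 3·7; 7·15 + 6·14 + 1·7; 3·15 + 1·14 + 3·7) = (194, 196, 80)
w3 = Lw2 = (2582, 2614, 1018)
w4 = Lw3 = (34262, 34776, 13414)
The requested component of w4 is 13414.

13414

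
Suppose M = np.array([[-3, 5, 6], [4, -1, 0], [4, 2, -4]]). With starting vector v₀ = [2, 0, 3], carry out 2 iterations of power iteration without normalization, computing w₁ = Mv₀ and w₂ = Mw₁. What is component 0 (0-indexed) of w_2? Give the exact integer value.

-20

w1 = Mv₀ = (12, 8, -4)
w2 = Mw1 = (-20, 40, 80)
The requested component of w2 is -20.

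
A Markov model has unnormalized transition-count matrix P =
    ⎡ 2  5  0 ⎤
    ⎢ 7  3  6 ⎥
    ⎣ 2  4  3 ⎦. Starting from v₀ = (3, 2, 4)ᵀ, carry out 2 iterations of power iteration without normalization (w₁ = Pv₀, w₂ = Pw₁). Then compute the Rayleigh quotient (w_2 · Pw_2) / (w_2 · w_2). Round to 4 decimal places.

w1 = Pv₀ = (16, 51, 26)
w2 = Pw1 = (287, 421, 314)
Pw2 = (2679, 5156, 3200)
w2·Pw2 = 287·2679 + 421·5156 + 314·3200 = 3944349; w2·w2 = 287·287 + 421·421 + 314·314 = 358206
λ ≈ 3944349/358206 = 11.0114

λ ≈ 11.0114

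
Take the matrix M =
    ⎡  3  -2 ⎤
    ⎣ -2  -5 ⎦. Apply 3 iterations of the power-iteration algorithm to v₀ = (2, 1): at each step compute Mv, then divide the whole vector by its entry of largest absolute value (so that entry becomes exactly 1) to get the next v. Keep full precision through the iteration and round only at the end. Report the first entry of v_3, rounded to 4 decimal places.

-0.0653

Mv0 = (4.00000, -9.00000); divide by -9.00000 → v1 = (-0.44444, 1.00000)
Mv1 = (-3.33333, -4.11111); divide by -4.11111 → v2 = (0.81081, 1.00000)
Mv2 = (0.43243, -6.62162); divide by -6.62162 → v3 = (-0.06531, 1.00000)
Requested entry of v3: 16/-245 = -0.0653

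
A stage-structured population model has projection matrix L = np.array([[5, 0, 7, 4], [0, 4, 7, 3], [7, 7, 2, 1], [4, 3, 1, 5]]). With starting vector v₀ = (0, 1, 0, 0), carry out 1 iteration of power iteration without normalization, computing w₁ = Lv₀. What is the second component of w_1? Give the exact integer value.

4

w1 = Lv₀ = (5·0 + 0·1 + 7·0 + 4·0; 0·0 + 4·1 + 7·0 + 3·0; 7·0 + 7·1 + 2·0 + 1·0; 4·0 + 3·1 + 1·0 + 5·0) = (0, 4, 7, 3)
The requested component of w1 is 4.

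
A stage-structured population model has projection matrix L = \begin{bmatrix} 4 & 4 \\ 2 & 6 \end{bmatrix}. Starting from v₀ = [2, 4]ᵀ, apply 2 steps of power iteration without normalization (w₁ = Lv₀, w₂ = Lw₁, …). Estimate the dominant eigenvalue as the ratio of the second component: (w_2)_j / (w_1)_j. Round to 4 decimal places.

w1 = Lv₀ = (4·2 + 4·4; 2·2 + 6·4) = (24, 28)
w2 = Lw1 = (4·24 + 4·28; 2·24 + 6·28) = (208, 216)
Ratio at component: 216 / 28 = 7.7143

7.7143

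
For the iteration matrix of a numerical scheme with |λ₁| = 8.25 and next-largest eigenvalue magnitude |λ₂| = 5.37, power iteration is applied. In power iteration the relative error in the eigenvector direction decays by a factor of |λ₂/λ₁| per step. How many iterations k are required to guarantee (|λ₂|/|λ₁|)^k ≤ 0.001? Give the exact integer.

17

|λ₂/λ₁| = 5.37/8.25 = 0.65091
Need k ≥ ln(0.001) / ln(0.65091) = -6.9078 / -0.4294 ≈ 16.088
Smallest integer k satisfying the bound: 17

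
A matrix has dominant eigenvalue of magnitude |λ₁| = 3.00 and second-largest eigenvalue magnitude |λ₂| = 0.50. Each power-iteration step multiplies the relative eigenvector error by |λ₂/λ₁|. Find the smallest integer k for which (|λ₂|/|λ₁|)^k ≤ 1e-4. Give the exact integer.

6

|λ₂/λ₁| = 0.50/3.00 = 0.16667
Need k ≥ ln(1e-4) / ln(0.16667) = -9.2103 / -1.7918 ≈ 5.140
Smallest integer k satisfying the bound: 6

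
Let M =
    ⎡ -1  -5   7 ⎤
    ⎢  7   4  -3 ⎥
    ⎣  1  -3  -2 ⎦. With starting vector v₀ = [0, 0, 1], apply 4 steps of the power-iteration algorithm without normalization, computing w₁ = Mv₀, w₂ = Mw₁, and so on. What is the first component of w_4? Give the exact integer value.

w1 = Mv₀ = ((-1)·0 + (-5)·0 + 7·1; 7·0 + 4·0 + (-3)·1; 1·0 + (-3)·0 + (-2)·1) = (7, -3, -2)
w2 = Mw1 = ((-1)·7 + (-5)·(-3) + 7·(-2); 7·7 + 4·(-3) + (-3)·(-2); 1·7 + (-3)·(-3) + (-2)·(-2)) = (-6, 43, 20)
w3 = Mw2 = (-69, 70, -175)
w4 = Mw3 = (-1506, 322, 71)
The requested component of w4 is -1506.

-1506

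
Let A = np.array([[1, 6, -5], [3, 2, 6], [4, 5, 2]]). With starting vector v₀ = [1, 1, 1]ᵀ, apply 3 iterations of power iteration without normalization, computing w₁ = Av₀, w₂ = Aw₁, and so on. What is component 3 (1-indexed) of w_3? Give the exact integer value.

w1 = Av₀ = (2, 11, 11)
w2 = Aw1 = (13, 94, 85)
w3 = Aw2 = (152, 737, 692)
The requested component of w3 is 692.

692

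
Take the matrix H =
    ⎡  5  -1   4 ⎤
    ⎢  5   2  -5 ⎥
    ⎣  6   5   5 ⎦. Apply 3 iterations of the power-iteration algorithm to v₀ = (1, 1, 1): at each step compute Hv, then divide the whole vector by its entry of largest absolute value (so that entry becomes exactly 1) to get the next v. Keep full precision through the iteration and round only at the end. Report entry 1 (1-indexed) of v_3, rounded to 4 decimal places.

0.9786

Hv0 = (8.00000, 2.00000, 16.00000); divide by 16.00000 → v1 = (0.50000, 0.12500, 1.00000)
Hv1 = (6.37500, -2.25000, 8.62500); divide by 8.62500 → v2 = (0.73913, -0.26087, 1.00000)
Hv2 = (7.95652, -1.82609, 8.13043); divide by 8.13043 → v3 = (0.97861, -0.22460, 1.00000)
Requested entry of v3: 1098/1122 = 0.9786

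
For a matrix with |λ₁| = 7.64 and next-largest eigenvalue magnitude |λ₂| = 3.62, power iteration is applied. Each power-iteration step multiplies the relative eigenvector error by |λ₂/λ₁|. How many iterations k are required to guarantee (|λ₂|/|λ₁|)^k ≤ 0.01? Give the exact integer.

|λ₂/λ₁| = 3.62/7.64 = 0.47382
Need k ≥ ln(0.01) / ln(0.47382) = -4.6052 / -0.7469 ≈ 6.166
Smallest integer k satisfying the bound: 7

7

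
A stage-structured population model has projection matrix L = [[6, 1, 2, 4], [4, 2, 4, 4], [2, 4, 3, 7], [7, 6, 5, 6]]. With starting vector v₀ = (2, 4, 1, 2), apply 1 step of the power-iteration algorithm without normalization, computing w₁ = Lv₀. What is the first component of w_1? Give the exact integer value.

w1 = Lv₀ = (26, 28, 37, 55)
The requested component of w1 is 26.

26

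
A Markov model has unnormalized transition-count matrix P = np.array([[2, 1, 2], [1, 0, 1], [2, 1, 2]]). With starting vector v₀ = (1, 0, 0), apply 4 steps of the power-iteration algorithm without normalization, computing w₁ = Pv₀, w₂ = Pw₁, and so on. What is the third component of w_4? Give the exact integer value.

w1 = Pv₀ = (2·1 + 1·0 + 2·0; 1·1 + 0·0 + 1·0; 2·1 + 1·0 + 2·0) = (2, 1, 2)
w2 = Pw1 = (2·2 + 1·1 + 2·2; 1·2 + 0·1 + 1·2; 2·2 + 1·1 + 2·2) = (9, 4, 9)
w3 = Pw2 = (40, 18, 40)
w4 = Pw3 = (178, 80, 178)
The requested component of w4 is 178.

178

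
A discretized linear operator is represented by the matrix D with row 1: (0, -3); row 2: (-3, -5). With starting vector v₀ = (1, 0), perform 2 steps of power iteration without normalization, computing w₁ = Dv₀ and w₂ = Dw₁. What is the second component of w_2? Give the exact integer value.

15

w1 = Dv₀ = (0·1 + (-3)·0; (-3)·1 + (-5)·0) = (0, -3)
w2 = Dw1 = (0·0 + (-3)·(-3); (-3)·0 + (-5)·(-3)) = (9, 15)
The requested component of w2 is 15.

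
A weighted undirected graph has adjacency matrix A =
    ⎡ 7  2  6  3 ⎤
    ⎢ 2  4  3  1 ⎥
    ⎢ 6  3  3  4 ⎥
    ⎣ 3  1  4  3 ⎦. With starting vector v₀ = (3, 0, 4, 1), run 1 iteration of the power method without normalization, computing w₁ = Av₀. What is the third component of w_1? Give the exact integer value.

34

w1 = Av₀ = (48, 19, 34, 28)
The requested component of w1 is 34.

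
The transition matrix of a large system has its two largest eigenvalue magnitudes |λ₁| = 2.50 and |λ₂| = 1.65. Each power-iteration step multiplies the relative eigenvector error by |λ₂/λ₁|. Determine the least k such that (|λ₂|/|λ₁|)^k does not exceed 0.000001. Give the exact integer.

34

|λ₂/λ₁| = 1.65/2.50 = 0.66000
Need k ≥ ln(0.000001) / ln(0.66000) = -13.8155 / -0.4155 ≈ 33.249
Smallest integer k satisfying the bound: 34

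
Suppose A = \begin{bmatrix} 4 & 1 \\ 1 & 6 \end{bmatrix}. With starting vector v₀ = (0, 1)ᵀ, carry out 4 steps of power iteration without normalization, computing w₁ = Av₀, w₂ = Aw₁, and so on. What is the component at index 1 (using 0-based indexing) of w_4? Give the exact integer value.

w1 = Av₀ = (4·0 + 1·1; 1·0 + 6·1) = (1, 6)
w2 = Aw1 = (4·1 + 1·6; 1·1 + 6·6) = (10, 37)
w3 = Aw2 = (77, 232)
w4 = Aw3 = (540, 1469)
The requested component of w4 is 1469.

1469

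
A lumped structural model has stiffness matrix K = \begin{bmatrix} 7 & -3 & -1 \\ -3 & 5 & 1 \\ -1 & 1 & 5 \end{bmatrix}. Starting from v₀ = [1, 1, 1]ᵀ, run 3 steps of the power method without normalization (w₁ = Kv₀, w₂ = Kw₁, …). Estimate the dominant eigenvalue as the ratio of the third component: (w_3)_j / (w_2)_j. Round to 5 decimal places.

λ ≈ 5.16000

w1 = Kv₀ = (3, 3, 5)
w2 = Kw1 = (7, 11, 25)
w3 = Kw2 = (-9, 59, 129)
Ratio at component: 129 / 25 = 5.16000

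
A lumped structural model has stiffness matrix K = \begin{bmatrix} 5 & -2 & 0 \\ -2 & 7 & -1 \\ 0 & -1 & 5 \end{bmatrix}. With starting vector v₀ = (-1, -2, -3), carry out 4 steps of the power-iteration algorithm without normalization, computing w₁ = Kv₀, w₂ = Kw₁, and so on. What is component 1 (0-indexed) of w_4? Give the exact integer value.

w1 = Kv₀ = (-1, -9, -13)
w2 = Kw1 = (13, -48, -56)
w3 = Kw2 = (161, -306, -232)
w4 = Kw3 = (1417, -2232, -854)
The requested component of w4 is -2232.

-2232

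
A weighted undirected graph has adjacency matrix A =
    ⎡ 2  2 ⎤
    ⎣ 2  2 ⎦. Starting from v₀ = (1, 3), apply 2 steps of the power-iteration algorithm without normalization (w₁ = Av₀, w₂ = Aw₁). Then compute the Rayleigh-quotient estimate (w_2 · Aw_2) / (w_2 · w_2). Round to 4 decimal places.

4.0000

w1 = Av₀ = (2·1 + 2·3; 2·1 + 2·3) = (8, 8)
w2 = Aw1 = (2·8 + 2·8; 2·8 + 2·8) = (32, 32)
Aw2 = (128, 128)
w2·Aw2 = 32·128 + 32·128 = 8192; w2·w2 = 32·32 + 32·32 = 2048
λ ≈ 8192/2048 = 4.0000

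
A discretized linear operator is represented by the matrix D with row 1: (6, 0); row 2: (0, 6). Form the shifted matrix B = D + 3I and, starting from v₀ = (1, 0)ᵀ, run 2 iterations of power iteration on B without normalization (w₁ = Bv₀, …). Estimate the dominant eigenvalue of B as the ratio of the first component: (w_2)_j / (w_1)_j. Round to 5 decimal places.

μ ≈ 9.00000

B = D + 3I has rows (9, 0); (0, 9)
w1 = Bv₀ = (9, 0)
w2 = Bw1 = (81, 0)
Ratio: 81/9 = 9.00000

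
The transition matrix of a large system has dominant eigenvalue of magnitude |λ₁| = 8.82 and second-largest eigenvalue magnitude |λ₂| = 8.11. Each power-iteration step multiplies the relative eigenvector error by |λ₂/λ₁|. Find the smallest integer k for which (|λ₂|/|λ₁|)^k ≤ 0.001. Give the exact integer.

|λ₂/λ₁| = 8.11/8.82 = 0.91950
Need k ≥ ln(0.001) / ln(0.91950) = -6.9078 / -0.0839 ≈ 82.310
Smallest integer k satisfying the bound: 83

83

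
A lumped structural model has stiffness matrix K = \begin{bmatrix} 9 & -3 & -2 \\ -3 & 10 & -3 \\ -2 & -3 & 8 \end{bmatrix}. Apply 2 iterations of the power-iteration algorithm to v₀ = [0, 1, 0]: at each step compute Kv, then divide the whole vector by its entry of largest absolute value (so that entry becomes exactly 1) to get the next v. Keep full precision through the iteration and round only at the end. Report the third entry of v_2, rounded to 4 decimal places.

Kv0 = (-3.00000, 10.00000, -3.00000); divide by 10.00000 → v1 = (-0.30000, 1.00000, -0.30000)
Kv1 = (-5.10000, 11.80000, -4.80000); divide by 11.80000 → v2 = (-0.43220, 1.00000, -0.40678)
Requested entry of v2: -48/118 = -0.4068

-0.4068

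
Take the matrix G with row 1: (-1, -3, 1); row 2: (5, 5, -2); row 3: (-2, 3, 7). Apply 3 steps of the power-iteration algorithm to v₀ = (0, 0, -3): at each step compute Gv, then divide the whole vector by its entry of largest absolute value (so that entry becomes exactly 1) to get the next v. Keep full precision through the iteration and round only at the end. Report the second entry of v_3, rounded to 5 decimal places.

Gv0 = (-3.000000, 6.000000, -21.000000); divide by -21.000000 → v1 = (0.142857, -0.285714, 1.000000)
Gv1 = (1.714286, -2.714286, 5.857143); divide by 5.857143 → v2 = (0.292683, -0.463415, 1.000000)
Gv2 = (2.097561, -2.853659, 5.024390); divide by 5.024390 → v3 = (0.417476, -0.567961, 1.000000)
Requested entry of v3: 351/-618 = -0.56796

-0.56796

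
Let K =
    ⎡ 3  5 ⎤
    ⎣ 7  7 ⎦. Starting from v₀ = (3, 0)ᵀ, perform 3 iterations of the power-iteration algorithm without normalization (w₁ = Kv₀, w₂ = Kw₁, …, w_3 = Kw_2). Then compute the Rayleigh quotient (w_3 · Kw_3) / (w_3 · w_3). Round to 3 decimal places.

w1 = Kv₀ = (9, 21)
w2 = Kw1 = (132, 210)
w3 = Kw2 = (1446, 2394)
Kw3 = (16308, 26880)
w3·Kw3 = 1446·16308 + 2394·26880 = 87932088; w3·w3 = 1446·1446 + 2394·2394 = 7822152
λ ≈ 87932088/7822152 = 11.241

λ ≈ 11.241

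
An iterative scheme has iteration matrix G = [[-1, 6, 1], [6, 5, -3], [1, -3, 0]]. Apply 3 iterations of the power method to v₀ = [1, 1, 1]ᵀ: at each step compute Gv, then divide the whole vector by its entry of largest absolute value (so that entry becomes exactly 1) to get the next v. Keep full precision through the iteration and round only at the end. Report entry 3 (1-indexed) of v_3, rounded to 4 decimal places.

-0.2926

Gv0 = (6.00000, 8.00000, -2.00000); divide by 8.00000 → v1 = (0.75000, 1.00000, -0.25000)
Gv1 = (5.00000, 10.25000, -2.25000); divide by 10.25000 → v2 = (0.48780, 1.00000, -0.21951)
Gv2 = (5.29268, 8.58537, -2.51220); divide by 8.58537 → v3 = (0.61648, 1.00000, -0.29261)
Requested entry of v3: -206/704 = -0.2926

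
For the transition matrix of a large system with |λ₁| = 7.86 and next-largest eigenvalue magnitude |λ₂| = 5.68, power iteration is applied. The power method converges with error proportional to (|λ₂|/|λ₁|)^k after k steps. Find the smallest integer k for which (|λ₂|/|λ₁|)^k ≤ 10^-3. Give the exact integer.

22

|λ₂/λ₁| = 5.68/7.86 = 0.72265
Need k ≥ ln(10^-3) / ln(0.72265) = -6.9078 / -0.3248 ≈ 21.265
Smallest integer k satisfying the bound: 22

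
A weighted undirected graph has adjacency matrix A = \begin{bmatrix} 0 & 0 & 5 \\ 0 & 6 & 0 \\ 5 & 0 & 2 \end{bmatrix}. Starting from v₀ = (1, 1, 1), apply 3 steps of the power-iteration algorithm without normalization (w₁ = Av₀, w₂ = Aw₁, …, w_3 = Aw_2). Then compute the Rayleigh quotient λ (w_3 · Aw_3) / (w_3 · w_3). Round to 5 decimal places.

6.06163

w1 = Av₀ = (0·1 + 0·1 + 5·1; 0·1 + 6·1 + 0·1; 5·1 + 0·1 + 2·1) = (5, 6, 7)
w2 = Aw1 = (0·5 + 0·6 + 5·7; 0·5 + 6·6 + 0·7; 5·5 + 0·6 + 2·7) = (35, 36, 39)
w3 = Aw2 = (195, 216, 253)
Aw3 = (1265, 1296, 1481)
w3·Aw3 = 195·1265 + 216·1296 + 253·1481 = 901304; w3·w3 = 195·195 + 216·216 + 253·253 = 148690
λ ≈ 901304/148690 = 6.06163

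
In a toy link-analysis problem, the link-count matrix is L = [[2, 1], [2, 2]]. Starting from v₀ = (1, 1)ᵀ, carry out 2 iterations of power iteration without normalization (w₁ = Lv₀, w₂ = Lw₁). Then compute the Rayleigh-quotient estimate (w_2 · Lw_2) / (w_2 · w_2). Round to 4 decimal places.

3.4189

w1 = Lv₀ = (2·1 + 1·1; 2·1 + 2·1) = (3, 4)
w2 = Lw1 = (2·3 + 1·4; 2·3 + 2·4) = (10, 14)
Lw2 = (34, 48)
w2·Lw2 = 10·34 + 14·48 = 1012; w2·w2 = 10·10 + 14·14 = 296
λ ≈ 1012/296 = 3.4189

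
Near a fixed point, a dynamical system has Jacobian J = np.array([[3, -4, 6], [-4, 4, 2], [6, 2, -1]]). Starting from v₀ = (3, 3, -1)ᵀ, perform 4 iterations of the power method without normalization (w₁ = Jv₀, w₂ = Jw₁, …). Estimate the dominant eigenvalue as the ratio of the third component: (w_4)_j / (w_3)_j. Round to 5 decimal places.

w1 = Jv₀ = (3·3 + (-4)·3 + 6·(-1); (-4)·3 + 4·3 + 2·(-1); 6·3 + 2·3 + (-1)·(-1)) = (-9, -2, 25)
w2 = Jw1 = (3·(-9) + (-4)·(-2) + 6·25; (-4)·(-9) + 4·(-2) + 2·25; 6·(-9) + 2·(-2) + (-1)·25) = (131, 78, -83)
w3 = Jw2 = (-417, -378, 1025)
w4 = Jw3 = (6411, 2206, -4283)
Ratio at component: -4283 / 1025 = -4.17854

-4.17854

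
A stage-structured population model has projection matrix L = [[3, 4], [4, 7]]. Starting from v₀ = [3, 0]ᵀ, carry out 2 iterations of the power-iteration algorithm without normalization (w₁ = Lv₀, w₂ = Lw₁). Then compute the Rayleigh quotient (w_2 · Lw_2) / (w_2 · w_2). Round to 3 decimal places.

w1 = Lv₀ = (9, 12)
w2 = Lw1 = (75, 120)
Lw2 = (705, 1140)
w2·Lw2 = 75·705 + 120·1140 = 189675; w2·w2 = 75·75 + 120·120 = 20025
λ ≈ 189675/20025 = 9.472

λ ≈ 9.472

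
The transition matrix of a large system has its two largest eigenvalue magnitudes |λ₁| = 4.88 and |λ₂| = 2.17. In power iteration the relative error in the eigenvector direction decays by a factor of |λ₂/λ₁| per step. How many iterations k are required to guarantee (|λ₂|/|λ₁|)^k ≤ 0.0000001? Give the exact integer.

|λ₂/λ₁| = 2.17/4.88 = 0.44467
Need k ≥ ln(0.0000001) / ln(0.44467) = -16.1181 / -0.8104 ≈ 19.889
Smallest integer k satisfying the bound: 20

20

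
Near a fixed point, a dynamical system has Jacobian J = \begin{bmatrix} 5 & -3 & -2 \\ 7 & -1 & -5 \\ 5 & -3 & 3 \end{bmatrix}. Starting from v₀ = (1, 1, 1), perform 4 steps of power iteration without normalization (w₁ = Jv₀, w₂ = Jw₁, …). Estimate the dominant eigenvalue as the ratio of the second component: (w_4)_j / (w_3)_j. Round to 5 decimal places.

1.57600

w1 = Jv₀ = (0, 1, 5)
w2 = Jw1 = (-13, -26, 12)
w3 = Jw2 = (-11, -125, 49)
w4 = Jw3 = (222, -197, 467)
Ratio at component: -197 / -125 = 1.57600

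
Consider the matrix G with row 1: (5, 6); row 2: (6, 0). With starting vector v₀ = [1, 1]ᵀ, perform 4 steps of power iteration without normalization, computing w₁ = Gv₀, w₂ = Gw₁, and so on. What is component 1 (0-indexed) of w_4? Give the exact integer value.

w1 = Gv₀ = (11, 6)
w2 = Gw1 = (91, 66)
w3 = Gw2 = (851, 546)
w4 = Gw3 = (7531, 5106)
The requested component of w4 is 5106.

5106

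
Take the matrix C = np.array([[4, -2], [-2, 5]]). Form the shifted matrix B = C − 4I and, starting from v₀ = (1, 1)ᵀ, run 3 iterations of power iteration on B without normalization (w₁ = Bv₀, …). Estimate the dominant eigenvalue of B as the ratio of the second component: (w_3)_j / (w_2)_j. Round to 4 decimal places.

-0.3333

B = C − 4I has rows (0, -2); (-2, 1)
w1 = Bv₀ = (-2, -1)
w2 = Bw1 = (2, 3)
w3 = Bw2 = (-6, -1)
Ratio: -1/3 = -0.3333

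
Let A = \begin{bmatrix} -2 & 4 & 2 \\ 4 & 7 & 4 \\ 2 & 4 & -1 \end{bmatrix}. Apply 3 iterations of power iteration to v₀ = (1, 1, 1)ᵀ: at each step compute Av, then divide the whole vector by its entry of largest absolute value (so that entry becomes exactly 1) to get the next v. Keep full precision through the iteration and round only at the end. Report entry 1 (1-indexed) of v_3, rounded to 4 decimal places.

Av0 = (4.00000, 15.00000, 5.00000); divide by 15.00000 → v1 = (0.26667, 1.00000, 0.33333)
Av1 = (4.13333, 9.40000, 4.20000); divide by 9.40000 → v2 = (0.43972, 1.00000, 0.44681)
Av2 = (4.01418, 10.54610, 4.43262); divide by 10.54610 → v3 = (0.38063, 1.00000, 0.42031)
Requested entry of v3: 566/1487 = 0.3806

0.3806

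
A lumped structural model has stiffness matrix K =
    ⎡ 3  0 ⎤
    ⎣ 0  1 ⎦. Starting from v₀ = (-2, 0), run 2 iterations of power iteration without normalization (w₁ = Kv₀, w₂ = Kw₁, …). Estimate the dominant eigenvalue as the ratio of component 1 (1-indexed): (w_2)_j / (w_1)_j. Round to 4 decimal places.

w1 = Kv₀ = (-6, 0)
w2 = Kw1 = (-18, 0)
Ratio at component: -18 / -6 = 3.0000

3.0000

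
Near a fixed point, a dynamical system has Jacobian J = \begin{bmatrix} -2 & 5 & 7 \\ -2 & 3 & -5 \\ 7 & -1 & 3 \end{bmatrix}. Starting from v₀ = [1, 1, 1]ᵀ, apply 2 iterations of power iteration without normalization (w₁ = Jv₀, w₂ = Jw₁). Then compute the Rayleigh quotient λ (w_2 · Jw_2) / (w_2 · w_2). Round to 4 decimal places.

λ ≈ 7.2755

w1 = Jv₀ = (10, -4, 9)
w2 = Jw1 = (23, -77, 101)
Jw2 = (276, -782, 541)
w2·Jw2 = 23·276 + (-77)·(-782) + 101·541 = 121203; w2·w2 = 23·23 + (-77)·(-77) + 101·101 = 16659
λ ≈ 121203/16659 = 7.2755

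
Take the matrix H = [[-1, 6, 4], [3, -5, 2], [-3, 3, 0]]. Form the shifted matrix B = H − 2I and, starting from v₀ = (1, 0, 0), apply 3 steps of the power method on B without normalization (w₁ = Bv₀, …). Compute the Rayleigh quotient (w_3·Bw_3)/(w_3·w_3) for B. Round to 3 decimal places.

μ ≈ -9.759

B = H − 2I has rows (-3, 6, 4); (3, -7, 2); (-3, 3, -2)
w1 = Bv₀ = ((-3)·1 + 6·0 + 4·0; 3·1 + (-7)·0 + 2·0; (-3)·1 + 3·0 + (-2)·0) = (-3, 3, -3)
w2 = Bw1 = ((-3)·(-3) + 6·3 + 4·(-3); 3·(-3) + (-7)·3 + 2·(-3); (-3)·(-3) + 3·3 + (-2)·(-3)) = (15, -36, 24)
w3 = Bw2 = (-165, 345, -201)
Bw3 = (1761, -3312, 1932)
w3·Bw3 = -1821537; w3·w3 = 186651; μ ≈ -1821537/186651 = -9.759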